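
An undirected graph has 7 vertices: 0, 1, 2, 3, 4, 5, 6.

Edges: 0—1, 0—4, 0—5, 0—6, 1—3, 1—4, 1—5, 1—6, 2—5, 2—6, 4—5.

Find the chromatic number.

0, 1, 4, 5 are mutually adjacent (a clique of size 4), so at least 4 colors are needed.
4 colors suffice: color red → {1, 2}; color blue → {0, 3}; color green → {5, 6}; color yellow → {4}. Every edge joins two different colors.

4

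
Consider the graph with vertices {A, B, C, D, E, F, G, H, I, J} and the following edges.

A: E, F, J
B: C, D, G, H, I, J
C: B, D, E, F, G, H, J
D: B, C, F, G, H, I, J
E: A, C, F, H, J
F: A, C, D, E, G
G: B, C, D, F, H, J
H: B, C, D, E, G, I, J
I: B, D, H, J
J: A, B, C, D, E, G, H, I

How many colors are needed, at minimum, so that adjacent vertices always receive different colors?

B, C, D, G, H, J are pairwise adjacent (a clique of size 6), so at least 6 colors are needed.
One proper 6-coloring: A=2, B=6, C=3, D=4, E=4, F=1, G=5, H=2, I=3, J=1. No two adjacent vertices share a color.

6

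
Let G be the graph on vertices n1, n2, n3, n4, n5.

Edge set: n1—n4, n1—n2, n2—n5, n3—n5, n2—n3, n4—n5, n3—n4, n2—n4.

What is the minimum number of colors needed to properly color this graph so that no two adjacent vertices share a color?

n2, n3, n4, n5 are pairwise adjacent (a clique of size 4), so at least 4 colors are needed.
4 colors suffice: color red → {n2}; color blue → {n4}; color green → {n1, n3}; color yellow → {n5}. No two adjacent vertices share a color.

4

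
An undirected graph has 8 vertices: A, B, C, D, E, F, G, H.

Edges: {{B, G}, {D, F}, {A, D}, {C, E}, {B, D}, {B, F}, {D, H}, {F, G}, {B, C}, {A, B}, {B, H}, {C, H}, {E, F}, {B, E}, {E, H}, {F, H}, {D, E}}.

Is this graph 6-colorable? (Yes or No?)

Yes

The chromatic number is 5. B, D, E, F, H are mutually adjacent (a clique of size 5), so at least 5 colors are needed.
A valid assignment using 5 colors: A=3, B=1, C=2, D=2, E=3, F=5, G=2, H=4.
Since 6 ≥ 5, a proper 6-coloring certainly exists.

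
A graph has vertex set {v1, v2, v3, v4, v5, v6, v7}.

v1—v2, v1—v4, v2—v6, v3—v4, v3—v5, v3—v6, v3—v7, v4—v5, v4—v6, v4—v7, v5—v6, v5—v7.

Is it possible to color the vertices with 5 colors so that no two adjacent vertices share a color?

The chromatic number is 4. v3, v4, v5, v7 are mutually adjacent (a clique of size 4), so at least 4 colors are needed.
4 colors suffice: color 1 → {v2, v4}; color 2 → {v1, v3}; color 3 → {v6, v7}; color 4 → {v5}.
Since 5 ≥ 4, a proper 5-coloring certainly exists.

Yes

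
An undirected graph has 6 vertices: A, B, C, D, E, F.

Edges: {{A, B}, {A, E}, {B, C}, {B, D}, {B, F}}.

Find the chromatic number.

B and D are adjacent, so at least 2 colors are needed.
2 colors suffice: A=2, B=1, C=2, D=2, E=1, F=2. Each edge has distinct colors on its endpoints.

2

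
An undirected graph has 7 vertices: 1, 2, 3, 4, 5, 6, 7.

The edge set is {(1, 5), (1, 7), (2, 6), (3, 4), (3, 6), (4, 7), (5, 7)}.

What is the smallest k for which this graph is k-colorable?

3

1, 5, 7 form a triangle, so at least 3 colors are needed.
3 colors suffice: color a → {6, 7}; color b → {2, 4, 5}; color c → {1, 3}. Every edge joins two different colors.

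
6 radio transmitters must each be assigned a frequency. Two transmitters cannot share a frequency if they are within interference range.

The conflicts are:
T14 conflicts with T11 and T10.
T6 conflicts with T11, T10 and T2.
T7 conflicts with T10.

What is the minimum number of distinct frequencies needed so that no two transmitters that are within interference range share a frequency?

T14 and T11 conflict, so at least 2 frequencies are needed.
2 frequencies suffice: frequency 1 → {T14, T6, T7}; frequency 2 → {T11, T10, T2}. Each listed conflict is separated.

2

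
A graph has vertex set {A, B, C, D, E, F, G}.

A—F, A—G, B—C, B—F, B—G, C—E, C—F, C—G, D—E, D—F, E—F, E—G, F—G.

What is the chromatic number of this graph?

4

B, C, F, G are mutually adjacent (a clique of size 4), so at least 4 colors are needed.
One proper 4-coloring: A=green, B=yellow, C=green, D=blue, E=yellow, F=red, G=blue. Each edge has distinct colors on its endpoints.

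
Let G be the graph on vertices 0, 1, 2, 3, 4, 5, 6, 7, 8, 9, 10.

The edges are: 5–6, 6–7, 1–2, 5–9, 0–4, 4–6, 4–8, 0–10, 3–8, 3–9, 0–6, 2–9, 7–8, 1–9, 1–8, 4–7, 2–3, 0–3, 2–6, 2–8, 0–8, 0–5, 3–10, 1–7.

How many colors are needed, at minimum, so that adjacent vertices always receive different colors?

1, 7, 8 are mutually adjacent, so at least 3 colors are needed.
A valid assignment using 3 colors: 0=b, 1=c, 2=b, 3=c, 4=c, 5=c, 6=a, 7=b, 8=a, 9=a, 10=a. Every edge joins two different colors.

3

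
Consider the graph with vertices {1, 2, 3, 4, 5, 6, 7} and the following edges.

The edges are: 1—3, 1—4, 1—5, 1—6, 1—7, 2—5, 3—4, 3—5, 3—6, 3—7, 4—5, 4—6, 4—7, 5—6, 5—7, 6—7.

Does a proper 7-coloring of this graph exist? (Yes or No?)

The chromatic number is 6. 1, 3, 4, 5, 6, 7 are pairwise adjacent (a clique of size 6), so at least 6 colors are needed.
6 colors suffice: color red → {5}; color blue → {2, 6}; color green → {1}; color yellow → {4}; color purple → {7}; color orange → {3}.
Since 7 ≥ 6, a proper 7-coloring certainly exists.

Yes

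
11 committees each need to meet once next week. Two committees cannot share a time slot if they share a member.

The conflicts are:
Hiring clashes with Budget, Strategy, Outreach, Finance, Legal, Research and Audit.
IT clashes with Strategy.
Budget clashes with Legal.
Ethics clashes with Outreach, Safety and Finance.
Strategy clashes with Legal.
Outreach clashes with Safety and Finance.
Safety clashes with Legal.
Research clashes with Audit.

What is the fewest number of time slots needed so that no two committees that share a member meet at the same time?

Hiring, Budget, Legal are mutually in conflict, so at least 3 time slots are needed.
3 time slots suffice: Hiring=1, IT=1, Budget=3, Ethics=1, Strategy=3, Outreach=2, Safety=3, Finance=3, Legal=2, Research=3, Audit=2. Every pair that conflicts lands in different time slots.

3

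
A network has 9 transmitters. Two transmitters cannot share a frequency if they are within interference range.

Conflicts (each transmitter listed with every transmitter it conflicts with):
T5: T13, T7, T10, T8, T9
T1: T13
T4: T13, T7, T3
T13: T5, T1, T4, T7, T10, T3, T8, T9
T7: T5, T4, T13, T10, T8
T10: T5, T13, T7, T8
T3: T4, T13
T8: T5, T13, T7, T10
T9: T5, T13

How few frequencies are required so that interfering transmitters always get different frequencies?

5

T5, T13, T7, T10, T8 are mutually in conflict, so at least 5 frequencies are needed.
5 frequencies suffice: frequency 1 → {T13}; frequency 2 → {T5, T1, T4}; frequency 3 → {T7, T3, T9}; frequency 4 → {T8}; frequency 5 → {T10}. No two conflicting transmitters share a frequency.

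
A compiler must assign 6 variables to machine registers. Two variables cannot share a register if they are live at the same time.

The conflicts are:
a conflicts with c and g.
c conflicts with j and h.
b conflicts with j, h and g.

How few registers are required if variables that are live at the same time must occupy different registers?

3

The cycle c-h-b-g-a-c has odd length 5, so it cannot be 2-colored; at least 3 registers are needed.
3 registers suffice: a=3, c=1, b=1, j=2, h=2, g=2. No two conflicting variables share a register.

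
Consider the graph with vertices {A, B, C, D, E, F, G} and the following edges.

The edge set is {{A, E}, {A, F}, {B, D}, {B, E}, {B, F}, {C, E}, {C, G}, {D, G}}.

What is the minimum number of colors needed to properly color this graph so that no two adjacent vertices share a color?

The cycle E-B-D-G-C-E has odd length 5, so it cannot be 2-colored; at least 3 colors are needed.
3 colors suffice: color 1 → {A, B, C}; color 2 → {D, E, F}; color 3 → {G}. Every edge joins two different colors.

3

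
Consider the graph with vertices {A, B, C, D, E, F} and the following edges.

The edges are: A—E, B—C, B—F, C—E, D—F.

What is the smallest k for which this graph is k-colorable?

B and F are adjacent, so at least 2 colors are needed.
A valid assignment using 2 colors: A=1, B=2, C=1, D=2, E=2, F=1. Every edge joins two different colors.

2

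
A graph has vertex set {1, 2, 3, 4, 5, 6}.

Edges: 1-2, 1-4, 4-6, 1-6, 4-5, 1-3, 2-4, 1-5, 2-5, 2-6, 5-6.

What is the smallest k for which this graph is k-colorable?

5

1, 2, 4, 5, 6 are mutually adjacent (a clique of size 5), so at least 5 colors are needed.
5 colors suffice: 1=a, 2=b, 3=b, 4=c, 5=d, 6=e. No two adjacent vertices share a color.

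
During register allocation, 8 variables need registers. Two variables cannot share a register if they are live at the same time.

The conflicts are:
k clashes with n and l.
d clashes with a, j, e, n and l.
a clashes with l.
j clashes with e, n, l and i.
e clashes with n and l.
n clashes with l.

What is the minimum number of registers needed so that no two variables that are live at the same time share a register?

d, j, e, n, l pairwise conflict, so at least 5 registers are needed.
Using 5 registers: k=2, d=2, a=3, j=3, e=5, n=4, l=1, i=1. Every pair that conflicts lands in different registers.

5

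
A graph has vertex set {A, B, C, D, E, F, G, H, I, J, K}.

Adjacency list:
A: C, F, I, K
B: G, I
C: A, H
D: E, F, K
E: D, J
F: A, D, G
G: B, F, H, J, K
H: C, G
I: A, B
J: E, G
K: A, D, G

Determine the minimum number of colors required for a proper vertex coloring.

The cycle K-D-E-J-G-K has odd length 5, so it cannot be 2-colored; at least 3 colors are needed.
3 colors suffice: color 1 → {A, D, G}; color 2 → {B, E, F, H, K}; color 3 → {C, I, J}. Each edge has distinct colors on its endpoints.

3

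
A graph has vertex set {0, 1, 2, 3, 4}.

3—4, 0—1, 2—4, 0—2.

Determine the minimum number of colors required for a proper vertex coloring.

2

3 and 4 are adjacent, so at least 2 colors are needed.
2 colors suffice: color red → {0, 4}; color blue → {1, 2, 3}. Every edge joins two different colors.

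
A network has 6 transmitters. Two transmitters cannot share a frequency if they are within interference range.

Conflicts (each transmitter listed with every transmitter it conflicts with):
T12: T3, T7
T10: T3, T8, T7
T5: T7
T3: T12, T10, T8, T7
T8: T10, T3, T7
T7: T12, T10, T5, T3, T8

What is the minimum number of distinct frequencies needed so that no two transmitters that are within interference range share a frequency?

T10, T3, T8, T7 are mutually in conflict, so at least 4 frequencies are needed.
Using 4 frequencies: T12=3, T10=3, T5=2, T3=2, T8=4, T7=1. Each listed conflict is separated.

4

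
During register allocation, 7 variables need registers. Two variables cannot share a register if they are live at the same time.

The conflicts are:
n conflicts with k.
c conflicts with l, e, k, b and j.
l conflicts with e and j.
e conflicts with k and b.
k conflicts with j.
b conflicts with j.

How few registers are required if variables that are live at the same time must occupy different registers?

c, e, k are mutually in conflict, so at least 3 registers are needed.
Using 3 registers: n=1, c=1, l=3, e=2, k=3, b=3, j=2. No two conflicting variables share a register.

3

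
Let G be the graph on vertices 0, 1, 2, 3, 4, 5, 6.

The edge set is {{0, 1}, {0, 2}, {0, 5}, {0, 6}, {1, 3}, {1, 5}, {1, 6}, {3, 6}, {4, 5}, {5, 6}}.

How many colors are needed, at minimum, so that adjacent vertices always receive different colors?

0, 1, 5, 6 form a clique, so at least 4 colors are needed.
4 colors suffice: 0=b, 1=d, 2=a, 3=a, 4=b, 5=a, 6=c. Every edge joins two different colors.

4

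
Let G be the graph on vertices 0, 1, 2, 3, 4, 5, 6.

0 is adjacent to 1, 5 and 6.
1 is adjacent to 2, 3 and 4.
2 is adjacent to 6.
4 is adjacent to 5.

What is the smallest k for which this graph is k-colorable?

1 and 3 are adjacent, so at least 2 colors are needed.
A valid assignment using 2 colors: 0=blue, 1=red, 2=blue, 3=blue, 4=blue, 5=red, 6=red. Every edge joins two different colors.

2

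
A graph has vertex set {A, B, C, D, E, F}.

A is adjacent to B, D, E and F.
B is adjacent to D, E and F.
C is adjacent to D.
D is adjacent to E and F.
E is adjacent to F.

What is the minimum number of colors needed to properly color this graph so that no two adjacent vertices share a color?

5

A, B, D, E, F are pairwise adjacent (a clique of size 5), so at least 5 colors are needed.
5 colors suffice: color 1 → {D}; color 2 → {C, F}; color 3 → {E}; color 4 → {B}; color 5 → {A}. Each edge has distinct colors on its endpoints.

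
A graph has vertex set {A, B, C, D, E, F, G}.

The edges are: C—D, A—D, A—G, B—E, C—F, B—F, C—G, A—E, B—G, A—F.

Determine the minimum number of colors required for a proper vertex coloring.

A and D are adjacent, so at least 2 colors are needed.
2 colors suffice: color red → {A, B, C}; color blue → {D, E, F, G}. Each edge has distinct colors on its endpoints.

2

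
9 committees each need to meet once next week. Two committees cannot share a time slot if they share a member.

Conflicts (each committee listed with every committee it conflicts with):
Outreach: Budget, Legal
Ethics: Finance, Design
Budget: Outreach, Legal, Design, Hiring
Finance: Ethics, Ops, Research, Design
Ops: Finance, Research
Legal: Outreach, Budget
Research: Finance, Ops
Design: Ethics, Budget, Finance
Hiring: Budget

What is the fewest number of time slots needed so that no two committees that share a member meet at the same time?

3

Outreach, Budget, Legal are mutually in conflict, so at least 3 time slots are needed.
3 time slots suffice: Outreach=2, Ethics=3, Budget=1, Finance=1, Ops=3, Legal=3, Research=2, Design=2, Hiring=2. Each listed conflict is separated.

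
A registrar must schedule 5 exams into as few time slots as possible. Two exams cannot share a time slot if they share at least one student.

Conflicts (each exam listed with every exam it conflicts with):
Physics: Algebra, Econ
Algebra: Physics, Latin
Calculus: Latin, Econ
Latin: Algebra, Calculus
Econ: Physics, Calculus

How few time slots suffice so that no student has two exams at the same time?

The cycle Algebra-Physics-Econ-Calculus-Latin-Algebra has odd length 5, so it cannot be 2-colored; at least 3 time slots are needed.
A valid assignment using 3 time slots: Physics=2, Algebra=3, Calculus=2, Latin=1, Econ=1. Every pair that conflicts lands in different time slots.

3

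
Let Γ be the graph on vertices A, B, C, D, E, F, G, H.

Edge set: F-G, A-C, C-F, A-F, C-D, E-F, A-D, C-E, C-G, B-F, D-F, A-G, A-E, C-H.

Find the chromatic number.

A, C, D, F are mutually adjacent (a clique of size 4), so at least 4 colors are needed.
4 colors suffice: color red → {F, H}; color blue → {B, C}; color green → {A}; color yellow → {D, E, G}. No two adjacent vertices share a color.

4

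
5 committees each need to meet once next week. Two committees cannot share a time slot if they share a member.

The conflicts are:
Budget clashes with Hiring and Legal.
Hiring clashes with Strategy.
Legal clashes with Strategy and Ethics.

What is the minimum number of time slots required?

Legal and Ethics conflict, so at least 2 time slots are needed.
2 time slots suffice: time slot 1 → {Hiring, Legal}; time slot 2 → {Budget, Strategy, Ethics}. Every pair that conflicts lands in different time slots.

2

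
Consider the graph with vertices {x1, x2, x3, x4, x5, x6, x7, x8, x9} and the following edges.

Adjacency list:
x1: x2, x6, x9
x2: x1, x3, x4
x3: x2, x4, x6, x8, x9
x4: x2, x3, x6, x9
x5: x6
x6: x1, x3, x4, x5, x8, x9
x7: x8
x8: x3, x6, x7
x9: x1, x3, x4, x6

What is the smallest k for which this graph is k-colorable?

x3, x4, x6, x9 form a clique, so at least 4 colors are needed.
4 colors suffice: color 1 → {x2, x6, x7}; color 2 → {x1, x3, x5}; color 3 → {x4, x8}; color 4 → {x9}. Every edge joins two different colors.

4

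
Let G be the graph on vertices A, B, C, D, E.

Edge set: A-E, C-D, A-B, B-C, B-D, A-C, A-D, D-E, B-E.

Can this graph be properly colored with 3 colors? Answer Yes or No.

A, B, D, E form a clique, so at least 4 colors are needed.
So 3 colors are not enough.

No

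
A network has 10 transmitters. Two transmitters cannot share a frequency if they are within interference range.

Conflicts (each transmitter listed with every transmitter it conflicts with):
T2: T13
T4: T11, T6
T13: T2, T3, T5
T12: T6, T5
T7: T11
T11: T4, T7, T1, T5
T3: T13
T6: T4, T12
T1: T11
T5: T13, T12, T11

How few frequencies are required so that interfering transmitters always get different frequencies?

3

The cycle T5-T12-T6-T4-T11-T5 has odd length 5, so it cannot be 2-colored; at least 3 frequencies are needed.
3 frequencies suffice: T2=2, T4=2, T13=1, T12=3, T7=2, T11=1, T3=2, T6=1, T1=2, T5=2. Each listed conflict is separated.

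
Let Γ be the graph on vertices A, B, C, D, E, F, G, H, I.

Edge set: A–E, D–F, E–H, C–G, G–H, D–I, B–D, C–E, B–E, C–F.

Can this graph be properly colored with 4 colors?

Yes

The chromatic number is 3. The cycle E-B-D-F-C-E has odd length 5, so it cannot be 2-colored; at least 3 colors are needed.
3 colors suffice: color red → {D, E, G}; color blue → {A, B, C, H, I}; color green → {F}.
Since 4 ≥ 3, a proper 4-coloring certainly exists.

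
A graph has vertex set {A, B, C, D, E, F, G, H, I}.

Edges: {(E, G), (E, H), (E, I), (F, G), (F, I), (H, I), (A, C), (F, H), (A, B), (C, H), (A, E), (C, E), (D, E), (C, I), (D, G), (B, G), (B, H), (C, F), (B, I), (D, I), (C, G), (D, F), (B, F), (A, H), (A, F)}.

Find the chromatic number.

4

A, C, F, H are mutually adjacent (a clique of size 4), so at least 4 colors are needed.
A valid assignment using 4 colors: A=yellow, B=blue, C=blue, D=blue, E=red, F=red, G=green, H=green, I=yellow. No two adjacent vertices share a color.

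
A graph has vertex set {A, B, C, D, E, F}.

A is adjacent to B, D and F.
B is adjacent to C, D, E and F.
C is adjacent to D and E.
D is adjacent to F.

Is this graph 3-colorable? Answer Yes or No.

A, B, D, F are mutually adjacent (a clique of size 4), so at least 4 colors are needed.
So 3 colors are not enough.

No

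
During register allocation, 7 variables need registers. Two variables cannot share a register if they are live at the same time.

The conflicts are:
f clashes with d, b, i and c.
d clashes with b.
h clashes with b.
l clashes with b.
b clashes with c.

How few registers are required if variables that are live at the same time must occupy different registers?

3

f, d, b are mutually in conflict, so at least 3 registers are needed.
Using 3 registers: f=2, d=3, h=2, l=2, b=1, i=1, c=3. No two conflicting variables share a register.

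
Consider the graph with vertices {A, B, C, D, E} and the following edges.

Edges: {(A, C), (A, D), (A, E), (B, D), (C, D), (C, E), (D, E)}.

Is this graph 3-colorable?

A, C, D, E form a clique, so at least 4 colors are needed.
So 3 colors are not enough.

No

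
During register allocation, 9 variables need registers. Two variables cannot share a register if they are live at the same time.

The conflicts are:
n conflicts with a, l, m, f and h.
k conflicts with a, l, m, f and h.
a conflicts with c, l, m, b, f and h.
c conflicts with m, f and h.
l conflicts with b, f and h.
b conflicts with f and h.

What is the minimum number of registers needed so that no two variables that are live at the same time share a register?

a, l, b, f pairwise conflict, so at least 4 registers are needed.
Using 4 registers: n=4, k=4, a=1, c=3, l=3, m=2, b=4, f=2, h=2. Every pair that conflicts lands in different registers.

4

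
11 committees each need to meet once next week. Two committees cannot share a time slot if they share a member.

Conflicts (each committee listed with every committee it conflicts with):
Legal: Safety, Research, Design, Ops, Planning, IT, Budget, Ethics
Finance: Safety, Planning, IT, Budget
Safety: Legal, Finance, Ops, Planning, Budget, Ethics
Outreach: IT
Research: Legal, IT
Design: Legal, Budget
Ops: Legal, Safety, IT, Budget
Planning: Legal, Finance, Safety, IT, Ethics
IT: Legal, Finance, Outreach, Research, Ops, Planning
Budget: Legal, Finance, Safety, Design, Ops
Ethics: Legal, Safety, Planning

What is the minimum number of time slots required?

4

Legal, Safety, Planning, Ethics all conflict with each other, so at least 4 time slots are needed.
4 time slots suffice: time slot 1 → {Legal, Finance, Outreach}; time slot 2 → {Safety, Design, IT}; time slot 3 → {Research, Planning, Budget}; time slot 4 → {Ops, Ethics}. No two conflicting committees share a time slot.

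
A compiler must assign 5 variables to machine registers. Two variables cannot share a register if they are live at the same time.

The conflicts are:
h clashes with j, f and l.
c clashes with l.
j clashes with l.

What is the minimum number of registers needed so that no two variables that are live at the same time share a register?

3

h, j, l pairwise conflict, so at least 3 registers are needed.
Using 3 registers: h=1, c=1, j=3, f=2, l=2. No two conflicting variables share a register.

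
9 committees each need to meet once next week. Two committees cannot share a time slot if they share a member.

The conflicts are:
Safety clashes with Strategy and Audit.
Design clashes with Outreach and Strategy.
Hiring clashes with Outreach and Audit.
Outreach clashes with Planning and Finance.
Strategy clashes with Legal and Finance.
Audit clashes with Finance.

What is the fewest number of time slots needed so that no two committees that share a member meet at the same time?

2

Safety and Audit conflict, so at least 2 time slots are needed.
Using 2 time slots: Safety=2, Design=2, Hiring=2, Outreach=1, Strategy=1, Planning=2, Audit=1, Legal=2, Finance=2. No two conflicting committees share a time slot.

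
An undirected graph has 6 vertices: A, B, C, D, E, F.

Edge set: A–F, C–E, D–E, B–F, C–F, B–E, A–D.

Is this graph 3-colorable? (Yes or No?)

Yes

The chromatic number is 3. The cycle F-B-E-D-A-F has odd length 5, so it cannot be 2-colored; at least 3 colors are needed.
3 colors suffice: A=blue, B=blue, C=blue, D=green, E=red, F=red.
That is already a proper 3-coloring.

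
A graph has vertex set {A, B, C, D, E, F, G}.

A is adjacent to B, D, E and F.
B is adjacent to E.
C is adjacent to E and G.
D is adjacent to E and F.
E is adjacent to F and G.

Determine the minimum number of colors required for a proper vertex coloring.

4

A, D, E, F form a clique, so at least 4 colors are needed.
A valid assignment using 4 colors: A=blue, B=green, C=blue, D=yellow, E=red, F=green, G=green. No two adjacent vertices share a color.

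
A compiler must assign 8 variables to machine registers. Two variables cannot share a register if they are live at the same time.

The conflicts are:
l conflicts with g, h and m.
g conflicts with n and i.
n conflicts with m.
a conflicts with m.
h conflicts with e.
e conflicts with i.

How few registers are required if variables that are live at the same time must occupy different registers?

3

The cycle h-e-i-g-l-h has odd length 5, so it cannot be 2-colored; at least 3 registers are needed.
Using 3 registers: l=2, g=1, n=2, a=2, h=1, m=1, e=3, i=2. Every pair that conflicts lands in different registers.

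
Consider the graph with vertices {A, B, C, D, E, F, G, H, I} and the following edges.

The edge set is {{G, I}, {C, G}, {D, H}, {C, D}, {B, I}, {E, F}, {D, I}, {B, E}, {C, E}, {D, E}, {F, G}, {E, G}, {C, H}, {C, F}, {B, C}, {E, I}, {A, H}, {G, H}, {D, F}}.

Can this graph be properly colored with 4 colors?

Yes

The chromatic number is 4. C, D, E, F are mutually adjacent (a clique of size 4), so at least 4 colors are needed.
One proper 4-coloring: A=2, B=3, C=2, D=3, E=1, F=4, G=3, H=1, I=2.
That is already a proper 4-coloring.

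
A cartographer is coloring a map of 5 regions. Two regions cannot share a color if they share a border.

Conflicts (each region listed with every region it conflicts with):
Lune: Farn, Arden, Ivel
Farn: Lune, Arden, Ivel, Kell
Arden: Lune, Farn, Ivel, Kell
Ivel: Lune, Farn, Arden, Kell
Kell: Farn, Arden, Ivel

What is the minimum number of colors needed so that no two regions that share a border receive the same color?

Farn, Arden, Ivel, Kell pairwise conflict, so at least 4 colors are needed.
A valid assignment using 4 colors: Lune=4, Farn=2, Arden=1, Ivel=3, Kell=4. Every pair that conflicts lands in different colors.

4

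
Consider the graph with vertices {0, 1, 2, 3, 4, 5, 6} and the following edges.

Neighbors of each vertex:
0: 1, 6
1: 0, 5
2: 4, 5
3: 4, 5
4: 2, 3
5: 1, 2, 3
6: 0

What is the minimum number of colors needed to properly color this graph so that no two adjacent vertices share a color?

2

0 and 1 are adjacent, so at least 2 colors are needed.
2 colors suffice: color a → {0, 4, 5}; color b → {1, 2, 3, 6}. Each edge has distinct colors on its endpoints.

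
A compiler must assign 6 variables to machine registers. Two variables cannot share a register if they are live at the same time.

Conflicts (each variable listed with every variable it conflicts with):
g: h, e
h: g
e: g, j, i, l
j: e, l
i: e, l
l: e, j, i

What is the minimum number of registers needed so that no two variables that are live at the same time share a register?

3

e, j, l all conflict with each other, so at least 3 registers are needed.
3 registers suffice: register 1 → {h, e}; register 2 → {g, l}; register 3 → {j, i}. Every pair that conflicts lands in different registers.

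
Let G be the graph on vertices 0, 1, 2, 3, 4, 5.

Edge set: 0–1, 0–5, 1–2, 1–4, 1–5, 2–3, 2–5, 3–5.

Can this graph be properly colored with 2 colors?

No

2, 3, 5 are pairwise adjacent, so at least 3 colors are needed.
So 2 colors are not enough.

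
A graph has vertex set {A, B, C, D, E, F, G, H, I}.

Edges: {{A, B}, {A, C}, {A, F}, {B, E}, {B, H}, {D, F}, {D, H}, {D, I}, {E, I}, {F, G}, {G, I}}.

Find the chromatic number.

3

The cycle H-B-A-F-D-H has odd length 5, so it cannot be 2-colored; at least 3 colors are needed.
A valid assignment using 3 colors: A=red, B=blue, C=blue, D=green, E=green, F=blue, G=green, H=red, I=red. Each edge has distinct colors on its endpoints.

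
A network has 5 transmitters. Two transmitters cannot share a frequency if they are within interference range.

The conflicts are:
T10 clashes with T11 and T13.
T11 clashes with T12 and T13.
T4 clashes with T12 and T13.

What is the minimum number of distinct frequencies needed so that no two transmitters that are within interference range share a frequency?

3

T10, T11, T13 pairwise conflict, so at least 3 frequencies are needed.
Using 3 frequencies: T10=3, T11=1, T4=1, T12=2, T13=2. Every pair that conflicts lands in different frequencies.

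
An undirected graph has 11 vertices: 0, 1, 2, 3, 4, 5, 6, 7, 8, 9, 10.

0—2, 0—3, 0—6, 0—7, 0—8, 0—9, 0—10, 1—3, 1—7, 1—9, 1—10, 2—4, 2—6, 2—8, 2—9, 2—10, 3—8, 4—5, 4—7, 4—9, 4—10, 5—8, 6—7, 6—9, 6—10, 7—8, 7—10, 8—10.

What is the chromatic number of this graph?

0, 6, 7, 10 are pairwise adjacent (a clique of size 4), so at least 4 colors are needed.
4 colors suffice: 0=a, 1=a, 2=c, 3=b, 4=a, 5=b, 6=d, 7=c, 8=d, 9=b, 10=b. Each edge has distinct colors on its endpoints.

4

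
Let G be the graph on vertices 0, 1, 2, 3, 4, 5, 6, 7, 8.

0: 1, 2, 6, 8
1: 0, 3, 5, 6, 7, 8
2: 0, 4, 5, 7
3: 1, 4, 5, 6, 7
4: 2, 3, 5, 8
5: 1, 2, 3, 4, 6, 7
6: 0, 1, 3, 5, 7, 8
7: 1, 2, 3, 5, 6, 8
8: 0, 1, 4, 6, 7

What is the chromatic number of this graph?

1, 3, 5, 6, 7 form a clique, so at least 5 colors are needed.
5 colors suffice: 0=b, 1=c, 2=c, 3=e, 4=b, 5=a, 6=d, 7=b, 8=a. No two adjacent vertices share a color.

5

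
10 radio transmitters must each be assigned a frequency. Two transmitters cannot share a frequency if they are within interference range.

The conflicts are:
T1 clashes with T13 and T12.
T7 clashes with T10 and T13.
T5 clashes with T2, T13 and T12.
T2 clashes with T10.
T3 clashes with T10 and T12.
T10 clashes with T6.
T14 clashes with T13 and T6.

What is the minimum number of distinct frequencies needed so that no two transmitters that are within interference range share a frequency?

3

The cycle T3-T10-T2-T5-T12-T3 has odd length 5, so it cannot be 2-colored; at least 3 frequencies are needed.
Using 3 frequencies: T1=2, T7=2, T5=2, T2=3, T3=2, T10=1, T14=3, T13=1, T12=1, T6=2. No two conflicting transmitters share a frequency.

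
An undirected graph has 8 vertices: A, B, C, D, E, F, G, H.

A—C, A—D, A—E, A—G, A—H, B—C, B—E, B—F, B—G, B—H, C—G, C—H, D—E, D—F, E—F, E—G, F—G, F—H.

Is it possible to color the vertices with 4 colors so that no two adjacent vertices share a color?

The chromatic number is 4. B, E, F, G are pairwise adjacent (a clique of size 4), so at least 4 colors are needed.
A valid assignment using 4 colors: A=2, B=4, C=3, D=1, E=3, F=2, G=1, H=1.
That is already a proper 4-coloring.

Yes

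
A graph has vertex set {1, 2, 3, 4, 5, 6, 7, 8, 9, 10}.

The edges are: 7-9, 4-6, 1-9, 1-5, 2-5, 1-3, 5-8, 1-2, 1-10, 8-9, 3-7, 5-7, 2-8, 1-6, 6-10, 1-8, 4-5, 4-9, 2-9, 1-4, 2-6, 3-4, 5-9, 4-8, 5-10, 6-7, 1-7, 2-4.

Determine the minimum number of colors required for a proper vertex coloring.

1, 2, 4, 5, 8, 9 are mutually adjacent (a clique of size 6), so at least 6 colors are needed.
6 colors suffice: color red → {1}; color blue → {3, 5, 6}; color green → {4, 7, 10}; color yellow → {9}; color purple → {2}; color orange → {8}. Each edge has distinct colors on its endpoints.

6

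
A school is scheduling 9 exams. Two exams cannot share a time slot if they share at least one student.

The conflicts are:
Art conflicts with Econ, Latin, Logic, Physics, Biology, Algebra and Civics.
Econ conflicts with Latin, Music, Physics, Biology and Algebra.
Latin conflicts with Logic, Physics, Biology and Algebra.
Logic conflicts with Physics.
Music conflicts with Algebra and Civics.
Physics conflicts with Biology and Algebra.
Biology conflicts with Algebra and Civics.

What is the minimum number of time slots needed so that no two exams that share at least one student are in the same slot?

6

Art, Econ, Latin, Physics, Biology, Algebra pairwise conflict, so at least 6 time slots are needed.
A valid assignment using 6 time slots: Art=1, Econ=3, Latin=5, Logic=3, Music=1, Physics=2, Biology=6, Algebra=4, Civics=2. Each listed conflict is separated.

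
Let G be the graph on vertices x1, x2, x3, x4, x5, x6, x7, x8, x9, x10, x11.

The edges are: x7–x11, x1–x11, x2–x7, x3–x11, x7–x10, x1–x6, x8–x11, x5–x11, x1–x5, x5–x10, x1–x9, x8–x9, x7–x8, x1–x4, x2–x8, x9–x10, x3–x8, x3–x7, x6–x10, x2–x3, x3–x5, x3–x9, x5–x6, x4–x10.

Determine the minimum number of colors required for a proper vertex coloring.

x3, x7, x8, x11 are pairwise adjacent (a clique of size 4), so at least 4 colors are needed.
A valid assignment using 4 colors: x1=1, x2=3, x3=1, x4=2, x5=2, x6=3, x7=4, x8=2, x9=3, x10=1, x11=3. Every edge joins two different colors.

4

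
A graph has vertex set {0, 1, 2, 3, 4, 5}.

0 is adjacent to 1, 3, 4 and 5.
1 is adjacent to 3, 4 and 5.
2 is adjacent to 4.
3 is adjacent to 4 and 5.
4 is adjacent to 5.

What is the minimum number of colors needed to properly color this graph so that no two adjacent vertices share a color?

5

0, 1, 3, 4, 5 are mutually adjacent (a clique of size 5), so at least 5 colors are needed.
5 colors suffice: color red → {4}; color blue → {0, 2}; color green → {5}; color yellow → {3}; color purple → {1}. No two adjacent vertices share a color.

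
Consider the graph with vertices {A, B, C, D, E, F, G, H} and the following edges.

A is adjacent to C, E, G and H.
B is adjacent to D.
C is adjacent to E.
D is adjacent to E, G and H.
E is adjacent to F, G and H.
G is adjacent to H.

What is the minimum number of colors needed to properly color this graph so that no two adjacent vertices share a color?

4

D, E, G, H are pairwise adjacent (a clique of size 4), so at least 4 colors are needed.
4 colors suffice: color 1 → {B, E}; color 2 → {C, F, G}; color 3 → {A, D}; color 4 → {H}. Every edge joins two different colors.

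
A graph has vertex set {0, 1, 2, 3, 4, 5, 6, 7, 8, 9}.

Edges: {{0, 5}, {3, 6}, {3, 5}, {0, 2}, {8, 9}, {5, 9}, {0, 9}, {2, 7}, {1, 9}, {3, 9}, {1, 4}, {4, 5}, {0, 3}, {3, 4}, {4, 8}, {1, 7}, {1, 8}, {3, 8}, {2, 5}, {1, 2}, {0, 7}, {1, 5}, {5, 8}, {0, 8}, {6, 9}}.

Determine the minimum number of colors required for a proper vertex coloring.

5

0, 3, 5, 8, 9 are pairwise adjacent (a clique of size 5), so at least 5 colors are needed.
5 colors suffice: color a → {5, 6, 7}; color b → {2, 8}; color c → {0, 1}; color d → {4, 9}; color e → {3}. Every edge joins two different colors.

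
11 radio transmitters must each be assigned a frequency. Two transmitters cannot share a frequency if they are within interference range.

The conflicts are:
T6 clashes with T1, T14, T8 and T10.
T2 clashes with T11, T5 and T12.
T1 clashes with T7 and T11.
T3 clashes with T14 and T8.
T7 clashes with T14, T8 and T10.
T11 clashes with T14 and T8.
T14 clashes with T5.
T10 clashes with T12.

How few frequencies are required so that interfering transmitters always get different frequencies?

T14 and T5 conflict, so at least 2 frequencies are needed.
Using 2 frequencies: T6=2, T2=1, T1=1, T3=2, T7=2, T11=2, T14=1, T5=2, T8=1, T10=1, T12=2. Each listed conflict is separated.

2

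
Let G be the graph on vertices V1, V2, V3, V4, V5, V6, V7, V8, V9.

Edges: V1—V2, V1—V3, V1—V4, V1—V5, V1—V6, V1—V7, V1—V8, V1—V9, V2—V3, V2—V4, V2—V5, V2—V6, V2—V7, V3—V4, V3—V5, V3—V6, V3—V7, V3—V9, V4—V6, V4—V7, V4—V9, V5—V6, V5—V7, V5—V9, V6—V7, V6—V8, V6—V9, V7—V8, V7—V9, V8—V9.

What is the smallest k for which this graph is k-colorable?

V1, V3, V4, V6, V7, V9 form a clique, so at least 6 colors are needed.
6 colors suffice: color 1 → {V6}; color 2 → {V1}; color 3 → {V7}; color 4 → {V2, V9}; color 5 → {V3, V8}; color 6 → {V4, V5}. Every edge joins two different colors.

6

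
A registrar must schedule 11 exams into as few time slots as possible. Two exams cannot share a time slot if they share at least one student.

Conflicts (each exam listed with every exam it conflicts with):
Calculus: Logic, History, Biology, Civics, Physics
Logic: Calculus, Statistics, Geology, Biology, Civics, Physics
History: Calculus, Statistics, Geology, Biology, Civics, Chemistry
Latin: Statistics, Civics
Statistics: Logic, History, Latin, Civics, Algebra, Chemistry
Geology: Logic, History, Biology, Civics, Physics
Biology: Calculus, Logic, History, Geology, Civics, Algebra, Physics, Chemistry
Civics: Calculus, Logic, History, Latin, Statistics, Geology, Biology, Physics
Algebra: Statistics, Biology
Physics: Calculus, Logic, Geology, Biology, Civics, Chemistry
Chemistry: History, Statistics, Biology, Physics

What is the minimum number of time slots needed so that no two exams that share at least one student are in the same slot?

5

Calculus, Logic, Biology, Civics, Physics are mutually in conflict, so at least 5 time slots are needed.
5 time slots suffice: time slot 1 → {Civics, Algebra, Chemistry}; time slot 2 → {Statistics, Biology}; time slot 3 → {History, Latin, Physics}; time slot 4 → {Logic}; time slot 5 → {Calculus, Geology}. Every pair that conflicts lands in different time slots.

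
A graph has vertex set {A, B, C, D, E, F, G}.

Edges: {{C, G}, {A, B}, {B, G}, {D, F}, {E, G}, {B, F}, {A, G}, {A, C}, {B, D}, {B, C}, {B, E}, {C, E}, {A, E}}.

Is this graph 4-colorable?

A, B, C, E, G are pairwise adjacent (a clique of size 5), so at least 5 colors are needed.
So 4 colors are not enough.

No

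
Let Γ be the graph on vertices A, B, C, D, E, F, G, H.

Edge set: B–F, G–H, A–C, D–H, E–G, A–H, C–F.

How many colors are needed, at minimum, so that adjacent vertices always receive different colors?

B and F are adjacent, so at least 2 colors are needed.
One proper 2-coloring: A=2, B=1, C=1, D=2, E=1, F=2, G=2, H=1. No two adjacent vertices share a color.

2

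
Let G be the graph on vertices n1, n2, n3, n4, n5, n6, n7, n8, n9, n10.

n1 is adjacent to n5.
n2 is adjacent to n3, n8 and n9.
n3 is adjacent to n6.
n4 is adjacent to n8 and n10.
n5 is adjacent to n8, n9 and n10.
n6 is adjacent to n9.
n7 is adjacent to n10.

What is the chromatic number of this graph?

n2 and n3 are adjacent, so at least 2 colors are needed.
2 colors suffice: n1=2, n2=1, n3=2, n4=1, n5=1, n6=1, n7=1, n8=2, n9=2, n10=2. Each edge has distinct colors on its endpoints.

2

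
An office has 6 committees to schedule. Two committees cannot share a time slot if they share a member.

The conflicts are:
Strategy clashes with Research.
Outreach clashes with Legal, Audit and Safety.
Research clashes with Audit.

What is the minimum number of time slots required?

2

Outreach and Legal conflict, so at least 2 time slots are needed.
Using 2 time slots: Strategy=2, Outreach=1, Legal=2, Research=1, Audit=2, Safety=2. Each listed conflict is separated.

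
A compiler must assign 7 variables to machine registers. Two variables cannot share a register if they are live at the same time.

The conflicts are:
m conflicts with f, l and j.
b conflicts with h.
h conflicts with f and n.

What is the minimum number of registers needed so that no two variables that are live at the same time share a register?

h and n conflict, so at least 2 registers are needed.
2 registers suffice: register 1 → {m, h}; register 2 → {b, f, n, l, j}. No two conflicting variables share a register.

2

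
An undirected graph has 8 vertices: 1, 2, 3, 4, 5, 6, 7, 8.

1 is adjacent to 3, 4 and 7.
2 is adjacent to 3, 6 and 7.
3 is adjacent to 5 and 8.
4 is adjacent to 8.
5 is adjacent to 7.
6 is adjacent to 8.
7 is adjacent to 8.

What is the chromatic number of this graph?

2

7 and 8 are adjacent, so at least 2 colors are needed.
2 colors suffice: color red → {3, 4, 6, 7}; color blue → {1, 2, 5, 8}. Each edge has distinct colors on its endpoints.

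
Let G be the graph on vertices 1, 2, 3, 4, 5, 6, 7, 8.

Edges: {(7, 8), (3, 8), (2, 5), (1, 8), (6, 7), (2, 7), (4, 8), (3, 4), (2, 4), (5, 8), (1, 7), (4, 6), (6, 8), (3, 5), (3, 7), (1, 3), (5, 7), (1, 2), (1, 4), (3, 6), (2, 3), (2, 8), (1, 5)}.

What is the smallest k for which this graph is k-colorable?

6

1, 2, 3, 5, 7, 8 are pairwise adjacent (a clique of size 6), so at least 6 colors are needed.
6 colors suffice: 1=c, 2=d, 3=b, 4=e, 5=f, 6=c, 7=e, 8=a. Every edge joins two different colors.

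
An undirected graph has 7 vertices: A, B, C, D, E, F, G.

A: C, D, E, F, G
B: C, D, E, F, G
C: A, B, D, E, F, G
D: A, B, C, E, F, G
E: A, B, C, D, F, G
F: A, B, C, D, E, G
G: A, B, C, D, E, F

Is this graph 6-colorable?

The chromatic number is 6. B, C, D, E, F, G are mutually adjacent (a clique of size 6), so at least 6 colors are needed.
6 colors suffice: A=6, B=6, C=4, D=1, E=3, F=2, G=5.
That is already a proper 6-coloring.

Yes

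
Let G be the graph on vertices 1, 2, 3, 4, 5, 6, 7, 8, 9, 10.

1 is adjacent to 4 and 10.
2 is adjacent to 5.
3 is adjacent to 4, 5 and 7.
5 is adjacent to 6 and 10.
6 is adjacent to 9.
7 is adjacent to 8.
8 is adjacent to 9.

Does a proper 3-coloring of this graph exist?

The chromatic number is 3. The cycle 1-4-3-5-10-1 has odd length 5, so it cannot be 2-colored; at least 3 colors are needed.
A valid assignment using 3 colors: 1=a, 2=b, 3=b, 4=c, 5=a, 6=b, 7=a, 8=b, 9=a, 10=b.
That is already a proper 3-coloring.

Yes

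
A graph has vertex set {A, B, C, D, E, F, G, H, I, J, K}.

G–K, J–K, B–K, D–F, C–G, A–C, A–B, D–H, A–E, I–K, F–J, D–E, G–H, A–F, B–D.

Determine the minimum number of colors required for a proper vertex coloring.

3

The cycle B-K-G-H-D-B has odd length 5, so it cannot be 2-colored; at least 3 colors are needed.
One proper 3-coloring: A=1, B=2, C=3, D=1, E=2, F=2, G=2, H=3, I=2, J=3, K=1. Every edge joins two different colors.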